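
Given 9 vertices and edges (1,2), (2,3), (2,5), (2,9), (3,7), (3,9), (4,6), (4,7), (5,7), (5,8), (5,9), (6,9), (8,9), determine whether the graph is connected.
Yes (BFS from 1 visits [1, 2, 3, 5, 9, 7, 8, 6, 4] — all 9 vertices reached)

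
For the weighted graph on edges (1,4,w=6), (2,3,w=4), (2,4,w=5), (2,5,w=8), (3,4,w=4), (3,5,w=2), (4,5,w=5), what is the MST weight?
16 (MST edges: (1,4,w=6), (2,3,w=4), (3,4,w=4), (3,5,w=2); sum of weights 6 + 4 + 4 + 2 = 16)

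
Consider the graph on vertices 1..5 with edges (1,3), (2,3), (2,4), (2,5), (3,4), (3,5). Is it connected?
Yes (BFS from 1 visits [1, 3, 2, 4, 5] — all 5 vertices reached)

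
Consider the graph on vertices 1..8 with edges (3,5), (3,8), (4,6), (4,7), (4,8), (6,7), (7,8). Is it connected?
No, it has 3 components: {1}, {2}, {3, 4, 5, 6, 7, 8}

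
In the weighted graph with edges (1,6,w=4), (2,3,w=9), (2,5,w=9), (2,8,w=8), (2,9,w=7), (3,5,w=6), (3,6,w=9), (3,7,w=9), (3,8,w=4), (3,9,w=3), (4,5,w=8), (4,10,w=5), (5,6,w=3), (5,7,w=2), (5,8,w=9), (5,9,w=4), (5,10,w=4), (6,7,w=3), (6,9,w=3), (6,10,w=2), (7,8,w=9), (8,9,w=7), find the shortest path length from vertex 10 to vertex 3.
8 (path: 10 -> 6 -> 9 -> 3; weights 2 + 3 + 3 = 8)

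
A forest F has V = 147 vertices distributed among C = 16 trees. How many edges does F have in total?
131 (Each of the 16 component trees on V_i vertices has V_i - 1 edges; summing gives V - C = 147 - 16 = 131)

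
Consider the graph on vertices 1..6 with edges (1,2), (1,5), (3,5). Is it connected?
No, it has 3 components: {1, 2, 3, 5}, {4}, {6}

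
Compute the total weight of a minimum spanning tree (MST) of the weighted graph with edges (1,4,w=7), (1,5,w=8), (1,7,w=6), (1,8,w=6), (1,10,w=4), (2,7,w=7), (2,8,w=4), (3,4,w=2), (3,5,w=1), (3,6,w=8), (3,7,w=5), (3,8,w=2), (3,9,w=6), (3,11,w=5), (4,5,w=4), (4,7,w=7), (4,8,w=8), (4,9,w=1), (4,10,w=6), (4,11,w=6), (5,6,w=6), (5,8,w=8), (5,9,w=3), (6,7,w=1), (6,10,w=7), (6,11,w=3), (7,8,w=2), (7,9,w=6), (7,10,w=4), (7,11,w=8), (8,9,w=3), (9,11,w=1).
22 (MST edges: (1,10,w=4), (2,8,w=4), (3,4,w=2), (3,5,w=1), (3,8,w=2), (4,9,w=1), (6,7,w=1), (7,8,w=2), (7,10,w=4), (9,11,w=1); sum of weights 4 + 4 + 2 + 1 + 2 + 1 + 1 + 2 + 4 + 1 = 22)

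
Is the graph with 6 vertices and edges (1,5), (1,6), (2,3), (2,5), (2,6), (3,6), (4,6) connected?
Yes (BFS from 1 visits [1, 5, 6, 2, 3, 4] — all 6 vertices reached)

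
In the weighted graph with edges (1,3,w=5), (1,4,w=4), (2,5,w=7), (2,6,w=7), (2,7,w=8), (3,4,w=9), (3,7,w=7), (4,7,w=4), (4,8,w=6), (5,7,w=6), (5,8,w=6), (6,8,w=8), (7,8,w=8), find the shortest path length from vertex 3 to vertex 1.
5 (path: 3 -> 1; weights 5 = 5)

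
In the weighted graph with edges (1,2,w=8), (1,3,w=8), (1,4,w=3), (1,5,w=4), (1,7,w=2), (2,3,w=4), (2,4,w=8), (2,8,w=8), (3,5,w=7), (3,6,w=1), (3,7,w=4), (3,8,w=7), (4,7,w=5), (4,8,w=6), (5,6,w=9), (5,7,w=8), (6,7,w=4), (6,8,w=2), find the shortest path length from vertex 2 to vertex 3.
4 (path: 2 -> 3; weights 4 = 4)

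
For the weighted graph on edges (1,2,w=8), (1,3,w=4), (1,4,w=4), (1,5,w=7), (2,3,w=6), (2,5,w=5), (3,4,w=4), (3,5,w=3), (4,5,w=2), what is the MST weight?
14 (MST edges: (1,4,w=4), (2,5,w=5), (3,5,w=3), (4,5,w=2); sum of weights 4 + 5 + 3 + 2 = 14)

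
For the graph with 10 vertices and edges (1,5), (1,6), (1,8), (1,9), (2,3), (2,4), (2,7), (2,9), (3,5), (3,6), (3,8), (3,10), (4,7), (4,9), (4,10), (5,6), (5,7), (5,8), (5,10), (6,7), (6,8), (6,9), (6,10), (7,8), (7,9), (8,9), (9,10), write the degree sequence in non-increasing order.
[7, 7, 6, 6, 6, 5, 5, 4, 4, 4] (degrees: deg(1)=4, deg(2)=4, deg(3)=5, deg(4)=4, deg(5)=6, deg(6)=7, deg(7)=6, deg(8)=6, deg(9)=7, deg(10)=5)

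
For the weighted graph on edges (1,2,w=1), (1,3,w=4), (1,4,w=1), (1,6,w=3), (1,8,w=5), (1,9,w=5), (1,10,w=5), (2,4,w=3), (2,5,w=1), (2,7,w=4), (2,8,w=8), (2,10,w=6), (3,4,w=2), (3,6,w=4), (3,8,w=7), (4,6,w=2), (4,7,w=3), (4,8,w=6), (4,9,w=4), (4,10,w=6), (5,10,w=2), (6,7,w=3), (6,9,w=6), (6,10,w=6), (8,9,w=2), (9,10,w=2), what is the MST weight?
16 (MST edges: (1,2,w=1), (1,4,w=1), (2,5,w=1), (3,4,w=2), (4,6,w=2), (4,7,w=3), (5,10,w=2), (8,9,w=2), (9,10,w=2); sum of weights 1 + 1 + 1 + 2 + 2 + 3 + 2 + 2 + 2 = 16)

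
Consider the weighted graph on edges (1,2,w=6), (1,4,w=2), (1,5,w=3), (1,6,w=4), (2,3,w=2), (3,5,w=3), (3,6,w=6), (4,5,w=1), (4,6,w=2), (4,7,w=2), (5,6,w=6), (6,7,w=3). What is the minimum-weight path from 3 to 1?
6 (path: 3 -> 5 -> 1; weights 3 + 3 = 6)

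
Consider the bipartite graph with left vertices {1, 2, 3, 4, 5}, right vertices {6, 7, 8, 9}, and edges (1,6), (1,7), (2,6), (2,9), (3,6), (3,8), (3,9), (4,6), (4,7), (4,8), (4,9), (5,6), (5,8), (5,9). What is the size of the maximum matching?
4 (matching: (1,7), (2,9), (3,8), (4,6); upper bound min(|L|,|R|) = min(5,4) = 4)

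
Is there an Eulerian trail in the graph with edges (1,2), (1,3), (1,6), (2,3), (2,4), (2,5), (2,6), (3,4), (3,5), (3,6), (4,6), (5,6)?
No (6 vertices have odd degree: {1, 2, 3, 4, 5, 6}; Eulerian path requires 0 or 2)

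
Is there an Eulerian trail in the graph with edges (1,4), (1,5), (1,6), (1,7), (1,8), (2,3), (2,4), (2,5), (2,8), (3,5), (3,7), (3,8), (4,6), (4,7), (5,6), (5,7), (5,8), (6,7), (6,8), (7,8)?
Yes (the graph is connected and exactly 2 vertices have odd degree: {1, 6}; any Eulerian path must start and end at those)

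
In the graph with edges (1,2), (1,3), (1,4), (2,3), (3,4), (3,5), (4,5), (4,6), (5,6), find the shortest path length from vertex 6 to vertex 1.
2 (path: 6 -> 4 -> 1, 2 edges)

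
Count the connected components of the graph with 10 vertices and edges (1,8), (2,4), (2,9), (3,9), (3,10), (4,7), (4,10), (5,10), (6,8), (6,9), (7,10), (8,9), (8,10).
1 (components: {1, 2, 3, 4, 5, 6, 7, 8, 9, 10})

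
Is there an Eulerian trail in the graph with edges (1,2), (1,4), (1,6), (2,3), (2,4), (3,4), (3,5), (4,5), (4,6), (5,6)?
No (6 vertices have odd degree: {1, 2, 3, 4, 5, 6}; Eulerian path requires 0 or 2)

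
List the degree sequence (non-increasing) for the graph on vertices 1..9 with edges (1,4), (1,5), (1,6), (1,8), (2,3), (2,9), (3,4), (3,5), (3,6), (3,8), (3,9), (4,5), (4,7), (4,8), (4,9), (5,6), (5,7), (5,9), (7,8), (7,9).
[6, 6, 6, 5, 4, 4, 4, 3, 2] (degrees: deg(1)=4, deg(2)=2, deg(3)=6, deg(4)=6, deg(5)=6, deg(6)=3, deg(7)=4, deg(8)=4, deg(9)=5)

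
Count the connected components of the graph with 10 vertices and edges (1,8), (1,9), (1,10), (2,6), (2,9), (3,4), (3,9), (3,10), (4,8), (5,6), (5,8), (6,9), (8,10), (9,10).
2 (components: {1, 2, 3, 4, 5, 6, 8, 9, 10}, {7})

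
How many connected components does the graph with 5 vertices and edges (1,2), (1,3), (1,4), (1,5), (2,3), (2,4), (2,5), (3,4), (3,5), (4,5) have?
1 (components: {1, 2, 3, 4, 5})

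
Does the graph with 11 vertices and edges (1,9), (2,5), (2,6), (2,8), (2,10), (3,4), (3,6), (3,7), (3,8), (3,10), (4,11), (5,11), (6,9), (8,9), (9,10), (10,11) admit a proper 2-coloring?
Yes. Partition: {1, 4, 5, 6, 7, 8, 10}, {2, 3, 9, 11}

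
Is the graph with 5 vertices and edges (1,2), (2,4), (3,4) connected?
No, it has 2 components: {1, 2, 3, 4}, {5}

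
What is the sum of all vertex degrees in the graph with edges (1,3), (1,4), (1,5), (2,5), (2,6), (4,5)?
12 (handshake: sum of degrees = 2|E| = 2 x 6 = 12)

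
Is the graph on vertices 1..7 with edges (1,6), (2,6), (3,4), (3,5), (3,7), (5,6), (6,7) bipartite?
Yes. Partition: {1, 2, 4, 5, 7}, {3, 6}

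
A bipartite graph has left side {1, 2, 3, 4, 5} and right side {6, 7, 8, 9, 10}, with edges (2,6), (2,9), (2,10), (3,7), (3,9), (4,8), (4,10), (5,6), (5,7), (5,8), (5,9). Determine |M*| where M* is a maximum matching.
4 (matching: (2,10), (3,9), (4,8), (5,7); upper bound min(|L|,|R|) = min(5,5) = 5)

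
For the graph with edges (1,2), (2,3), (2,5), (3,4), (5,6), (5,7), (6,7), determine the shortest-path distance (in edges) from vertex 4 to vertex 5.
3 (path: 4 -> 3 -> 2 -> 5, 3 edges)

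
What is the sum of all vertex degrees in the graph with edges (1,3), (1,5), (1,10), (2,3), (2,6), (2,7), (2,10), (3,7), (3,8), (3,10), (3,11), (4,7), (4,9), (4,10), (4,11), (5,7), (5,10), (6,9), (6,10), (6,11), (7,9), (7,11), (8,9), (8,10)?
48 (handshake: sum of degrees = 2|E| = 2 x 24 = 48)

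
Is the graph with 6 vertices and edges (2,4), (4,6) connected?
No, it has 4 components: {1}, {2, 4, 6}, {3}, {5}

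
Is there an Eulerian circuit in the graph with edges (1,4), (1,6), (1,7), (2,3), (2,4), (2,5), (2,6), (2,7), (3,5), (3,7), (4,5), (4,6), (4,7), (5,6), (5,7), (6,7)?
No (6 vertices have odd degree: {1, 2, 3, 4, 5, 6}; Eulerian circuit requires 0)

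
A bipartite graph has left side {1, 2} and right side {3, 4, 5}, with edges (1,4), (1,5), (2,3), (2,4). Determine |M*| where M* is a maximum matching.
2 (matching: (1,5), (2,4); upper bound min(|L|,|R|) = min(2,3) = 2)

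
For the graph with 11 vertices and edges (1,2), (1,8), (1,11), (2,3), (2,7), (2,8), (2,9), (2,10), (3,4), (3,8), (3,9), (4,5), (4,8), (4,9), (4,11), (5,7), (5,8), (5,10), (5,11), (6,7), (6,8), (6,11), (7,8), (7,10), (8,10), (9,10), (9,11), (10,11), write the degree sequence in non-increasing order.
[8, 6, 6, 6, 5, 5, 5, 5, 4, 3, 3] (degrees: deg(1)=3, deg(2)=6, deg(3)=4, deg(4)=5, deg(5)=5, deg(6)=3, deg(7)=5, deg(8)=8, deg(9)=5, deg(10)=6, deg(11)=6)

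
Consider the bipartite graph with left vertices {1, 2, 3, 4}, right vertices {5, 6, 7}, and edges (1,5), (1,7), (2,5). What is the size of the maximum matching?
2 (matching: (1,7), (2,5); upper bound min(|L|,|R|) = min(4,3) = 3)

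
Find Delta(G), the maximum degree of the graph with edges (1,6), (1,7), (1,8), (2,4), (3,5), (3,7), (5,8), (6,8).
3 (attained at vertices 1, 8)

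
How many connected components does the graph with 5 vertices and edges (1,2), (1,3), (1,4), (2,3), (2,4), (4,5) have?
1 (components: {1, 2, 3, 4, 5})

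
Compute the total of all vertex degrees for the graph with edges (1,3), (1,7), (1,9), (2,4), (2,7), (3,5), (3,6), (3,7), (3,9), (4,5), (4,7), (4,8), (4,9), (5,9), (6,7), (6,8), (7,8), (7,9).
36 (handshake: sum of degrees = 2|E| = 2 x 18 = 36)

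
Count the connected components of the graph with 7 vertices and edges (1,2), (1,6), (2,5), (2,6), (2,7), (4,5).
2 (components: {1, 2, 4, 5, 6, 7}, {3})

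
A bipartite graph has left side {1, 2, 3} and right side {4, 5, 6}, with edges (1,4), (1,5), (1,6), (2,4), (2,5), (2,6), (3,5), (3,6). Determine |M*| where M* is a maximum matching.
3 (matching: (1,6), (2,4), (3,5); upper bound min(|L|,|R|) = min(3,3) = 3)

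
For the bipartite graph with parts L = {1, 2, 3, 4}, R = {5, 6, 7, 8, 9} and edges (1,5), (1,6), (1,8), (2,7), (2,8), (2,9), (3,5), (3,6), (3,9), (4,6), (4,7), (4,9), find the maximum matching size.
4 (matching: (1,8), (2,9), (3,6), (4,7); upper bound min(|L|,|R|) = min(4,5) = 4)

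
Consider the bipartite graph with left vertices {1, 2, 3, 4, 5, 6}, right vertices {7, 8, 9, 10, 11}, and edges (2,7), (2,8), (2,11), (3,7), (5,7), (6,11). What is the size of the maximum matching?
3 (matching: (2,8), (3,7), (6,11); upper bound min(|L|,|R|) = min(6,5) = 5)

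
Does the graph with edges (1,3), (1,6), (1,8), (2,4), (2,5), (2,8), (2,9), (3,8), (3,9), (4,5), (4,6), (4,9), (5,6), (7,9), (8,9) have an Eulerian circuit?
No (6 vertices have odd degree: {1, 3, 5, 6, 7, 9}; Eulerian circuit requires 0)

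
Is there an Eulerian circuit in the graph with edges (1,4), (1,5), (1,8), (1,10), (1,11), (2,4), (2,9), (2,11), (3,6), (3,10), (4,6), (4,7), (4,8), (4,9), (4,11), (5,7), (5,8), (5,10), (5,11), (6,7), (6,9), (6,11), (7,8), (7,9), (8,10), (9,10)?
No (10 vertices have odd degree: {1, 2, 4, 5, 6, 7, 8, 9, 10, 11}; Eulerian circuit requires 0)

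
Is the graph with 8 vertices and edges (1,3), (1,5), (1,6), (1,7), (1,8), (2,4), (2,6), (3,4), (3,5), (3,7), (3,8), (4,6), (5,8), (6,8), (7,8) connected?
Yes (BFS from 1 visits [1, 3, 5, 6, 7, 8, 4, 2] — all 8 vertices reached)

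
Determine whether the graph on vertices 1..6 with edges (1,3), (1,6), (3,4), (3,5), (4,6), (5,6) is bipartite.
Yes. Partition: {1, 2, 4, 5}, {3, 6}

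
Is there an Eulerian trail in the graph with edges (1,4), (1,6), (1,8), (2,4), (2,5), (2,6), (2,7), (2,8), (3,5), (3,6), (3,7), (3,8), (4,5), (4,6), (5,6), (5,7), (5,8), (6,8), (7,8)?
Yes (the graph is connected and exactly 2 vertices have odd degree: {1, 2}; any Eulerian path must start and end at those)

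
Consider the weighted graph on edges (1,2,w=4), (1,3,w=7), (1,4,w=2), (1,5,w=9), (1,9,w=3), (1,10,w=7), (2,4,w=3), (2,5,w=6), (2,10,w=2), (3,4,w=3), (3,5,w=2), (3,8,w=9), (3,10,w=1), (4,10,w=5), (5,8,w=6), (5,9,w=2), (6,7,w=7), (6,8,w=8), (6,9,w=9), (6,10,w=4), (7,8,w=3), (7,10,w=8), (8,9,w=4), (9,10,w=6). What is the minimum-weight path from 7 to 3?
9 (path: 7 -> 10 -> 3; weights 8 + 1 = 9)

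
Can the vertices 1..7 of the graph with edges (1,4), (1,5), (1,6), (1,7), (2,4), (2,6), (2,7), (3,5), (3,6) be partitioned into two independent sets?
Yes. Partition: {1, 2, 3}, {4, 5, 6, 7}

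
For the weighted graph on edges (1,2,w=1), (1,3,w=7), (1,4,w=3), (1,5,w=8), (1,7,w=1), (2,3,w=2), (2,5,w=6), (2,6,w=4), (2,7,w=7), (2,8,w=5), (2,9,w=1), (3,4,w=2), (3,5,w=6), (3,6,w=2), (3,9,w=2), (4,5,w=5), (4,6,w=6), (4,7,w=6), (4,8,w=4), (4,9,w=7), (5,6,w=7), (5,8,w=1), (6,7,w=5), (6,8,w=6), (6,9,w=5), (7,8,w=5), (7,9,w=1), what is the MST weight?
14 (MST edges: (1,2,w=1), (1,7,w=1), (2,3,w=2), (2,9,w=1), (3,4,w=2), (3,6,w=2), (4,8,w=4), (5,8,w=1); sum of weights 1 + 1 + 2 + 1 + 2 + 2 + 4 + 1 = 14)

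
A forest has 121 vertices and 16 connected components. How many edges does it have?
105 (Each of the 16 component trees on V_i vertices has V_i - 1 edges; summing gives V - C = 121 - 16 = 105)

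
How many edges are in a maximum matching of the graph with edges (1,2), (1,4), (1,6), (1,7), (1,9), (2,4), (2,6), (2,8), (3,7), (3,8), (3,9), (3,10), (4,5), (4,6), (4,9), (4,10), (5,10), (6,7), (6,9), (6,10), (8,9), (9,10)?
5 (matching: (1,9), (2,8), (3,7), (4,6), (5,10); upper bound floor(n/2) = floor(10/2) = 5)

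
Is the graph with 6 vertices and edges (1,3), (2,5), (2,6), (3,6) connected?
No, it has 2 components: {1, 2, 3, 5, 6}, {4}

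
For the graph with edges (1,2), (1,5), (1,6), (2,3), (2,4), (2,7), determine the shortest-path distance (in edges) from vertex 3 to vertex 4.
2 (path: 3 -> 2 -> 4, 2 edges)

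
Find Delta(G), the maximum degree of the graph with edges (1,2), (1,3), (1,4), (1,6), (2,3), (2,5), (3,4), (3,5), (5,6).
4 (attained at vertices 1, 3)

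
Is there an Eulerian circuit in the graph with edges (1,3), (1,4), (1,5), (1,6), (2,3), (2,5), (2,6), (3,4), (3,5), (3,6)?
No (4 vertices have odd degree: {2, 3, 5, 6}; Eulerian circuit requires 0)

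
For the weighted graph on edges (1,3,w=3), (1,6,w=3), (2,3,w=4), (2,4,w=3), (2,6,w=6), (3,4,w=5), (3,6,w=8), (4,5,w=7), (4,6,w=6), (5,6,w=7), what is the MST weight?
20 (MST edges: (1,3,w=3), (1,6,w=3), (2,3,w=4), (2,4,w=3), (4,5,w=7); sum of weights 3 + 3 + 4 + 3 + 7 = 20)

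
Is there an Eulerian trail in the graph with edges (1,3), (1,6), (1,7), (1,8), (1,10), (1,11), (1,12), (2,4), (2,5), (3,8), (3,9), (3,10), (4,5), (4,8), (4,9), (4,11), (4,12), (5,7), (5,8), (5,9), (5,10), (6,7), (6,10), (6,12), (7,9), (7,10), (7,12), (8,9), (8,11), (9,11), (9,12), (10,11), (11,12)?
Yes (the graph is connected and exactly 2 vertices have odd degree: {1, 9}; any Eulerian path must start and end at those)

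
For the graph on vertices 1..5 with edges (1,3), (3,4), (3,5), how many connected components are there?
2 (components: {1, 3, 4, 5}, {2})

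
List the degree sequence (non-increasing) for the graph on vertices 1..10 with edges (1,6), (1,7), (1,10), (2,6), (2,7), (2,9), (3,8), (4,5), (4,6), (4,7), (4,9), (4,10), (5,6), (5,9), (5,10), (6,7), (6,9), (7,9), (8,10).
[6, 5, 5, 5, 4, 4, 3, 3, 2, 1] (degrees: deg(1)=3, deg(2)=3, deg(3)=1, deg(4)=5, deg(5)=4, deg(6)=6, deg(7)=5, deg(8)=2, deg(9)=5, deg(10)=4)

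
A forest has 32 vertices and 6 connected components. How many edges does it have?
26 (Each of the 6 component trees on V_i vertices has V_i - 1 edges; summing gives V - C = 32 - 6 = 26)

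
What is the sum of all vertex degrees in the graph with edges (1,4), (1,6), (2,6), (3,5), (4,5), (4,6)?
12 (handshake: sum of degrees = 2|E| = 2 x 6 = 12)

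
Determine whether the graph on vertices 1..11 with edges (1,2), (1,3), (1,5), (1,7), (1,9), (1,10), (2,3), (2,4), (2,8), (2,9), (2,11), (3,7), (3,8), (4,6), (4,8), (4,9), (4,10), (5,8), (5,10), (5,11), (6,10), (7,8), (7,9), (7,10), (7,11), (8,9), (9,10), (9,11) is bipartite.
No (odd cycle of length 3: 7 -> 1 -> 10 -> 7)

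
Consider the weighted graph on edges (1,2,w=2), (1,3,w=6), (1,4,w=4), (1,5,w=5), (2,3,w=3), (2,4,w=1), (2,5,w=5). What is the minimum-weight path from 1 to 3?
5 (path: 1 -> 2 -> 3; weights 2 + 3 = 5)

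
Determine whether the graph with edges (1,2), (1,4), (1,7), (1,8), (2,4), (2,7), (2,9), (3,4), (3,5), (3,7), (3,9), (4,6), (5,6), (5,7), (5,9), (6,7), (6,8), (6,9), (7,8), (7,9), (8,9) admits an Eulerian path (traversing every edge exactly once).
Yes (the graph is connected and exactly 2 vertices have odd degree: {6, 7}; any Eulerian path must start and end at those)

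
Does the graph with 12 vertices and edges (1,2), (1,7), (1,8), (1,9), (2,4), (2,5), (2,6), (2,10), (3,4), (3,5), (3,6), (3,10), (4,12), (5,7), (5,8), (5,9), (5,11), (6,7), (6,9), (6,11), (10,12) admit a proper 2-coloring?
Yes. Partition: {1, 4, 5, 6, 10}, {2, 3, 7, 8, 9, 11, 12}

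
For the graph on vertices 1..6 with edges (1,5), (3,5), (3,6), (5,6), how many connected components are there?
3 (components: {1, 3, 5, 6}, {2}, {4})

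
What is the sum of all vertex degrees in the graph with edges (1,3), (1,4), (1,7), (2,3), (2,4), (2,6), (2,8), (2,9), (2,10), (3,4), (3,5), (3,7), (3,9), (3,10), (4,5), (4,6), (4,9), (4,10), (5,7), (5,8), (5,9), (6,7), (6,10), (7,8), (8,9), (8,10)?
52 (handshake: sum of degrees = 2|E| = 2 x 26 = 52)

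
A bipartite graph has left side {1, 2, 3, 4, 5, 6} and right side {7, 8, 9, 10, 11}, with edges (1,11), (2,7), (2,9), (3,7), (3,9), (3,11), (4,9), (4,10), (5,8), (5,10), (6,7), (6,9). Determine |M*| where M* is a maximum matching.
5 (matching: (1,11), (2,9), (3,7), (4,10), (5,8); upper bound min(|L|,|R|) = min(6,5) = 5)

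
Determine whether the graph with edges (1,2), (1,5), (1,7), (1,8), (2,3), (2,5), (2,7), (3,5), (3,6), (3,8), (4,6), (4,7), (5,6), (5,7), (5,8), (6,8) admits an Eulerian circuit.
Yes (the graph is connected and all 8 vertices have even degree)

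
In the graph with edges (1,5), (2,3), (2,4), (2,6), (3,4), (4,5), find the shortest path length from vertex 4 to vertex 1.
2 (path: 4 -> 5 -> 1, 2 edges)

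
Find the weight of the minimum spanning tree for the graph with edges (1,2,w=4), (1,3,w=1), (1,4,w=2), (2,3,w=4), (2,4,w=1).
4 (MST edges: (1,3,w=1), (1,4,w=2), (2,4,w=1); sum of weights 1 + 2 + 1 = 4)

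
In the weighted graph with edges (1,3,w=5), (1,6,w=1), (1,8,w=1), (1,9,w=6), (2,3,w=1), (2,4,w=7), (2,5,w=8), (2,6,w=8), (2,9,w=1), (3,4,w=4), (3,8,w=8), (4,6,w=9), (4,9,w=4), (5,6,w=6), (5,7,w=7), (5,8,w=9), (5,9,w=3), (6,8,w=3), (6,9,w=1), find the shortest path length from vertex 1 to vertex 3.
4 (path: 1 -> 6 -> 9 -> 2 -> 3; weights 1 + 1 + 1 + 1 = 4)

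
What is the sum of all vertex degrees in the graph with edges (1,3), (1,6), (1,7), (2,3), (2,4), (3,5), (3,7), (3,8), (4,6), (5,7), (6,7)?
22 (handshake: sum of degrees = 2|E| = 2 x 11 = 22)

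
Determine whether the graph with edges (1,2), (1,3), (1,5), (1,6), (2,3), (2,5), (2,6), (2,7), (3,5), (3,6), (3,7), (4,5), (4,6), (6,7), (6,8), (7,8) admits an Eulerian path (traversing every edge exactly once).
Yes (the graph is connected and exactly 2 vertices have odd degree: {2, 3}; any Eulerian path must start and end at those)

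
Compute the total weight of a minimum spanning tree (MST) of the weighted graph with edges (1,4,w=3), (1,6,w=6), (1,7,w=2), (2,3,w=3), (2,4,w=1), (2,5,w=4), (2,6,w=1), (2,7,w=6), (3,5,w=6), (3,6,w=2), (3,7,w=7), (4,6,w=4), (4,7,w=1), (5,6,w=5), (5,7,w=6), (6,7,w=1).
11 (MST edges: (1,7,w=2), (2,4,w=1), (2,5,w=4), (2,6,w=1), (3,6,w=2), (4,7,w=1); sum of weights 2 + 1 + 4 + 1 + 2 + 1 = 11)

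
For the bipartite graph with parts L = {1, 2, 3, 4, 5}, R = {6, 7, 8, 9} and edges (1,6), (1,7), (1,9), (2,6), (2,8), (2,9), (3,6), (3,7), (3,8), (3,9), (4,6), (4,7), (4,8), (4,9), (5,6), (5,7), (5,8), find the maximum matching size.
4 (matching: (1,9), (2,8), (3,7), (4,6); upper bound min(|L|,|R|) = min(5,4) = 4)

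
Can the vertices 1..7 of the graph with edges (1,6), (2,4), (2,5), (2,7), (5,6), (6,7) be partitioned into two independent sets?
Yes. Partition: {1, 3, 4, 5, 7}, {2, 6}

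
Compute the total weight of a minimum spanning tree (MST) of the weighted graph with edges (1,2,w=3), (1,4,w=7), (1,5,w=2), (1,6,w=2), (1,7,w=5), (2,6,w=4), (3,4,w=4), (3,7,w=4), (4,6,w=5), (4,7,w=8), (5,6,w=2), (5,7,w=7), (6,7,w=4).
19 (MST edges: (1,2,w=3), (1,5,w=2), (1,6,w=2), (3,4,w=4), (3,7,w=4), (6,7,w=4); sum of weights 3 + 2 + 2 + 4 + 4 + 4 = 19)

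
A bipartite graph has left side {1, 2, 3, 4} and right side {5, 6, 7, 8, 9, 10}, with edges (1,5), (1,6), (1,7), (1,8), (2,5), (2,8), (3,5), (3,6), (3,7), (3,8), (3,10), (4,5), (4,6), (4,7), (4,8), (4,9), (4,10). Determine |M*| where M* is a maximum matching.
4 (matching: (1,7), (2,8), (3,10), (4,9); upper bound min(|L|,|R|) = min(4,6) = 4)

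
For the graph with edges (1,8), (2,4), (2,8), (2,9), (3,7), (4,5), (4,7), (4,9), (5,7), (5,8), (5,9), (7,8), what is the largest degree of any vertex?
4 (attained at vertices 4, 5, 7, 8)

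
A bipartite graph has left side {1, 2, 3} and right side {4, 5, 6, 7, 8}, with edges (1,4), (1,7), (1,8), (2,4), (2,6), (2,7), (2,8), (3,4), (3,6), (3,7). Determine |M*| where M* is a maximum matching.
3 (matching: (1,8), (2,7), (3,6); upper bound min(|L|,|R|) = min(3,5) = 3)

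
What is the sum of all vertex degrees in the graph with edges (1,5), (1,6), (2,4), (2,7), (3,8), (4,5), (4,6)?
14 (handshake: sum of degrees = 2|E| = 2 x 7 = 14)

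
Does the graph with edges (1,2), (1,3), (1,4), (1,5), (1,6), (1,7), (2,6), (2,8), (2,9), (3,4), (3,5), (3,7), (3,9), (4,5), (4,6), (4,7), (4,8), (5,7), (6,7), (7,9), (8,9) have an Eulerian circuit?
No (2 vertices have odd degree: {3, 8}; Eulerian circuit requires 0)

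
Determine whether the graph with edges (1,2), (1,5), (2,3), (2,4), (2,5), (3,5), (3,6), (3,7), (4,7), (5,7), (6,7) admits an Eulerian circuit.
Yes (the graph is connected and all 7 vertices have even degree)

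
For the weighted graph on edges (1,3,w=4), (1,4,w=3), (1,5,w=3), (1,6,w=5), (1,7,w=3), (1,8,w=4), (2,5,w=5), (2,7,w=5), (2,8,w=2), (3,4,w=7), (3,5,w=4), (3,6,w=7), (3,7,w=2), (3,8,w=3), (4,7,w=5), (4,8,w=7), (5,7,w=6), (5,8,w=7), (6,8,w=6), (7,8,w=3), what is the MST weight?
21 (MST edges: (1,4,w=3), (1,5,w=3), (1,6,w=5), (1,7,w=3), (2,8,w=2), (3,7,w=2), (3,8,w=3); sum of weights 3 + 3 + 5 + 3 + 2 + 2 + 3 = 21)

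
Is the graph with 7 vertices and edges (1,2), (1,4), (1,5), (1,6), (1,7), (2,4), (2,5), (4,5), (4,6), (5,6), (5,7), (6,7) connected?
No, it has 2 components: {1, 2, 4, 5, 6, 7}, {3}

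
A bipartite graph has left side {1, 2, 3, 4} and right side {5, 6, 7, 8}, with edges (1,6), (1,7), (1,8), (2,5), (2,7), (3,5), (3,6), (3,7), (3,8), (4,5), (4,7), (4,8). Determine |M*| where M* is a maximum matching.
4 (matching: (1,8), (2,7), (3,6), (4,5); upper bound min(|L|,|R|) = min(4,4) = 4)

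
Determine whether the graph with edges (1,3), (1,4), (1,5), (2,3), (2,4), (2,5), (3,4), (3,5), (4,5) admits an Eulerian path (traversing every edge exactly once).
Yes (the graph is connected and exactly 2 vertices have odd degree: {1, 2}; any Eulerian path must start and end at those)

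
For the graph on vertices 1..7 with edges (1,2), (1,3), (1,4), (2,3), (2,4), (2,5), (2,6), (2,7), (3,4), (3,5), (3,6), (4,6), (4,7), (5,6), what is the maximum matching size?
3 (matching: (2,7), (3,5), (4,6); upper bound floor(n/2) = floor(7/2) = 3)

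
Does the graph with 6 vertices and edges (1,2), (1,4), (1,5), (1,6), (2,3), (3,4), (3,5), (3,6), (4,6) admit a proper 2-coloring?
No (odd cycle of length 3: 4 -> 1 -> 6 -> 4)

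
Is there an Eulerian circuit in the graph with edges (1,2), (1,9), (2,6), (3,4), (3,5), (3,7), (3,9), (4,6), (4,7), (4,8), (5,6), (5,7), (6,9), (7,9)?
No (2 vertices have odd degree: {5, 8}; Eulerian circuit requires 0)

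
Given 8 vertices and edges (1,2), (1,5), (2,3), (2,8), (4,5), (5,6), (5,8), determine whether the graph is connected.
No, it has 2 components: {1, 2, 3, 4, 5, 6, 8}, {7}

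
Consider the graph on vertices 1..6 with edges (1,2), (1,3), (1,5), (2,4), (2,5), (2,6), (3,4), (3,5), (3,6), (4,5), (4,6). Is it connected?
Yes (BFS from 1 visits [1, 2, 3, 5, 4, 6] — all 6 vertices reached)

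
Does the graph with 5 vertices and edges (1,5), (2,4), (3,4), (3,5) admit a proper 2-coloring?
Yes. Partition: {1, 2, 3}, {4, 5}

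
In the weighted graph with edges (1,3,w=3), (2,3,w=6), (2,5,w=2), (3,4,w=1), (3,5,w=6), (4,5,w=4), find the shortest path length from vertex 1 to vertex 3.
3 (path: 1 -> 3; weights 3 = 3)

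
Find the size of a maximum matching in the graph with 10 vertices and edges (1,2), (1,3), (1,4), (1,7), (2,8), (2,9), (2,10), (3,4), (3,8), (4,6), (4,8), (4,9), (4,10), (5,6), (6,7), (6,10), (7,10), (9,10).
5 (matching: (1,7), (2,8), (3,4), (5,6), (9,10); upper bound floor(n/2) = floor(10/2) = 5)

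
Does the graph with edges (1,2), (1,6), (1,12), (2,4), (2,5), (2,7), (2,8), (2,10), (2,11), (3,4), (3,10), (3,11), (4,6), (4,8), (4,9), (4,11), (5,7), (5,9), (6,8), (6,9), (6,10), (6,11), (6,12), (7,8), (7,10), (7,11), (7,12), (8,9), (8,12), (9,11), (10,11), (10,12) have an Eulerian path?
No (8 vertices have odd degree: {1, 2, 3, 5, 6, 9, 11, 12}; Eulerian path requires 0 or 2)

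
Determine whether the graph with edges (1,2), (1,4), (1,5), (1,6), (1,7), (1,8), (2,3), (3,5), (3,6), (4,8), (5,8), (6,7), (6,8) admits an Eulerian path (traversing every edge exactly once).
Yes (the graph is connected and exactly 2 vertices have odd degree: {3, 5}; any Eulerian path must start and end at those)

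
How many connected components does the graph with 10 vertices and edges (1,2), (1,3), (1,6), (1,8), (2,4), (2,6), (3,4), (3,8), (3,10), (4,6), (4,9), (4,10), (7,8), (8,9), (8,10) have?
2 (components: {1, 2, 3, 4, 6, 7, 8, 9, 10}, {5})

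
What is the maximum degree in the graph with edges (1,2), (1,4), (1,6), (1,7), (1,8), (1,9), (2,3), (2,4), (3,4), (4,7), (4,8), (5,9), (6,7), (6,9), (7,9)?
6 (attained at vertex 1)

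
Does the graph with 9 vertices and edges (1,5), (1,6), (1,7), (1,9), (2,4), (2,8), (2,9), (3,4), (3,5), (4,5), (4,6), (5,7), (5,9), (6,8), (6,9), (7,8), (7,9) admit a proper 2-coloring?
No (odd cycle of length 3: 6 -> 1 -> 9 -> 6)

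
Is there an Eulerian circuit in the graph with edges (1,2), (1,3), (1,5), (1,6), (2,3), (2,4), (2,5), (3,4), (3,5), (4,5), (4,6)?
Yes (the graph is connected and all 6 vertices have even degree)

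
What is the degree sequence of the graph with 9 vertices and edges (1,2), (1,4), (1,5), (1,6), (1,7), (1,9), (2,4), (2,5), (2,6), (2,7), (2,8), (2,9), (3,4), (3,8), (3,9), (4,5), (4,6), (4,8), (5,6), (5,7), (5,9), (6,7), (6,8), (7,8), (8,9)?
[7, 6, 6, 6, 6, 6, 5, 5, 3] (degrees: deg(1)=6, deg(2)=7, deg(3)=3, deg(4)=6, deg(5)=6, deg(6)=6, deg(7)=5, deg(8)=6, deg(9)=5)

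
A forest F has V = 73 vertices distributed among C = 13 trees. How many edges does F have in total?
60 (Each of the 13 component trees on V_i vertices has V_i - 1 edges; summing gives V - C = 73 - 13 = 60)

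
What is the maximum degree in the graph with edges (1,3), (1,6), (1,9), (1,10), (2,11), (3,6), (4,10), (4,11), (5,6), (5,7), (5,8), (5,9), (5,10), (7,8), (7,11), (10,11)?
5 (attained at vertex 5)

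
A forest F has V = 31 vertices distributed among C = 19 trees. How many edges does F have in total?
12 (Each of the 19 component trees on V_i vertices has V_i - 1 edges; summing gives V - C = 31 - 19 = 12)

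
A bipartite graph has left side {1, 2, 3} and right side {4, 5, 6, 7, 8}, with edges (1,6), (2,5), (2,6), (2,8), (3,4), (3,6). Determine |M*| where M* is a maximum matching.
3 (matching: (1,6), (2,8), (3,4); upper bound min(|L|,|R|) = min(3,5) = 3)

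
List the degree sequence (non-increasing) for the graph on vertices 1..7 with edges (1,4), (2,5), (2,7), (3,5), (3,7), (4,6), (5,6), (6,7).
[3, 3, 3, 2, 2, 2, 1] (degrees: deg(1)=1, deg(2)=2, deg(3)=2, deg(4)=2, deg(5)=3, deg(6)=3, deg(7)=3)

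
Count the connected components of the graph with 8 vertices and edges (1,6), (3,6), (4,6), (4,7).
4 (components: {1, 3, 4, 6, 7}, {2}, {5}, {8})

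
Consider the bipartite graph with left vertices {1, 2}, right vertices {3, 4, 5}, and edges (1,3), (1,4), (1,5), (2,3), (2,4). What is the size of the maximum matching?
2 (matching: (1,5), (2,4); upper bound min(|L|,|R|) = min(2,3) = 2)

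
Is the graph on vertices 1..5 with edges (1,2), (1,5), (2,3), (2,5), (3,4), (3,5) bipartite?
No (odd cycle of length 3: 2 -> 1 -> 5 -> 2)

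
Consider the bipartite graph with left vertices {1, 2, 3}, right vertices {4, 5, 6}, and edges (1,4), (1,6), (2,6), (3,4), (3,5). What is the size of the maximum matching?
3 (matching: (1,4), (2,6), (3,5); upper bound min(|L|,|R|) = min(3,3) = 3)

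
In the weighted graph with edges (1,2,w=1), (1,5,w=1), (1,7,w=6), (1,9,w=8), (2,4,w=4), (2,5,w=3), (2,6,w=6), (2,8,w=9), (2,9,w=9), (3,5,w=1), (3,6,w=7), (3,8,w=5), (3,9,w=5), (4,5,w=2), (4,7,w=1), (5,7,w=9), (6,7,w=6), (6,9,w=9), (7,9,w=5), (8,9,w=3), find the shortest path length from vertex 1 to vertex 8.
7 (path: 1 -> 5 -> 3 -> 8; weights 1 + 1 + 5 = 7)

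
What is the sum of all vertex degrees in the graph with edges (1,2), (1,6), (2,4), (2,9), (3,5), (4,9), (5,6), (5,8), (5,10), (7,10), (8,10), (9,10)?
24 (handshake: sum of degrees = 2|E| = 2 x 12 = 24)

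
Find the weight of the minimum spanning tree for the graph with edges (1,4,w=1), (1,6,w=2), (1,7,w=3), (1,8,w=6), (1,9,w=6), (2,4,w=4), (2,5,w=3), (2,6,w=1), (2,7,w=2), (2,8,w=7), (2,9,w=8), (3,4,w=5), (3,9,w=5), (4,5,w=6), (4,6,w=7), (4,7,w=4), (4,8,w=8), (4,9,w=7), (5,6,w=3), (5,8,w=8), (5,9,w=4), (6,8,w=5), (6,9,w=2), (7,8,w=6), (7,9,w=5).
21 (MST edges: (1,4,w=1), (1,6,w=2), (2,5,w=3), (2,6,w=1), (2,7,w=2), (3,9,w=5), (6,8,w=5), (6,9,w=2); sum of weights 1 + 2 + 3 + 1 + 2 + 5 + 5 + 2 = 21)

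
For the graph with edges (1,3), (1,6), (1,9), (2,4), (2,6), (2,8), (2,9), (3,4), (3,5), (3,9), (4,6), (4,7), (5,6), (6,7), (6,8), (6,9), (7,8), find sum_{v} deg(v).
34 (handshake: sum of degrees = 2|E| = 2 x 17 = 34)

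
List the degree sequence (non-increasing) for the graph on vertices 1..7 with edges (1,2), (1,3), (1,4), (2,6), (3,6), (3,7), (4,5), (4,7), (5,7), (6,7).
[4, 3, 3, 3, 3, 2, 2] (degrees: deg(1)=3, deg(2)=2, deg(3)=3, deg(4)=3, deg(5)=2, deg(6)=3, deg(7)=4)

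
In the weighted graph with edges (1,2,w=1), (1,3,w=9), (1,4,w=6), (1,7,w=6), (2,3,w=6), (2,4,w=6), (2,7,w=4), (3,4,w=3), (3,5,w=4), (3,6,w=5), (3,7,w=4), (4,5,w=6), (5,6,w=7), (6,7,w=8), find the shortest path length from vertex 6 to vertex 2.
11 (path: 6 -> 3 -> 2; weights 5 + 6 = 11)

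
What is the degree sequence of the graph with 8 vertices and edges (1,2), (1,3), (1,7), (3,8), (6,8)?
[3, 2, 2, 1, 1, 1, 0, 0] (degrees: deg(1)=3, deg(2)=1, deg(3)=2, deg(4)=0, deg(5)=0, deg(6)=1, deg(7)=1, deg(8)=2)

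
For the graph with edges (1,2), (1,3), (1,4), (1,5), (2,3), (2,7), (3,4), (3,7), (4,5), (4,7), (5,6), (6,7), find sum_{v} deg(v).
24 (handshake: sum of degrees = 2|E| = 2 x 12 = 24)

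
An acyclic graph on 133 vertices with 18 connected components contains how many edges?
115 (Each of the 18 component trees on V_i vertices has V_i - 1 edges; summing gives V - C = 133 - 18 = 115)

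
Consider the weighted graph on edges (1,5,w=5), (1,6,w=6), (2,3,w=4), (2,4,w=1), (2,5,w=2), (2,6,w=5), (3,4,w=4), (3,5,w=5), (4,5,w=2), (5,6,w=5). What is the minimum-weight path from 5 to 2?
2 (path: 5 -> 2; weights 2 = 2)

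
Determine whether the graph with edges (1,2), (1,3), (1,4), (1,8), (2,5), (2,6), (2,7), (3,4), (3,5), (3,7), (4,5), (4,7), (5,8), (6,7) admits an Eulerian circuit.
Yes (the graph is connected and all 8 vertices have even degree)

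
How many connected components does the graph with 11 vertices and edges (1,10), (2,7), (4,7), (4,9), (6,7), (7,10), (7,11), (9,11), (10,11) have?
4 (components: {1, 2, 4, 6, 7, 9, 10, 11}, {3}, {5}, {8})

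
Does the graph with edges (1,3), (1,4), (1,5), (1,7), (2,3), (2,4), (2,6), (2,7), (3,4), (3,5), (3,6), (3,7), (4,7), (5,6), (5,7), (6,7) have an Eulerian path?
Yes — and in fact it has an Eulerian circuit (the graph is connected and all 7 vertices have even degree)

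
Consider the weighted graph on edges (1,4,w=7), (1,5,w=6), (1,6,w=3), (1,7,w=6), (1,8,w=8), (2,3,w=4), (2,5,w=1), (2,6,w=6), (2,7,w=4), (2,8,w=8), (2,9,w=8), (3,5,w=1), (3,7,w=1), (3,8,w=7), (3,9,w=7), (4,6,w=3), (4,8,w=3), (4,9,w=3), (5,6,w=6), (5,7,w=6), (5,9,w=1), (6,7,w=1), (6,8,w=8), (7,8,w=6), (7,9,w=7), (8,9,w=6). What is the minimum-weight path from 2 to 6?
4 (path: 2 -> 5 -> 3 -> 7 -> 6; weights 1 + 1 + 1 + 1 = 4)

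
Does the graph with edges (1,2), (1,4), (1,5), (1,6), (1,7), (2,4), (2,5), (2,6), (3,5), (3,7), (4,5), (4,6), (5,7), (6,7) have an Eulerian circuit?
No (2 vertices have odd degree: {1, 5}; Eulerian circuit requires 0)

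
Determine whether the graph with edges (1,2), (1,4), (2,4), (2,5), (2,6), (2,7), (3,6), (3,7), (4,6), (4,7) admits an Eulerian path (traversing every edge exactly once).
No (4 vertices have odd degree: {2, 5, 6, 7}; Eulerian path requires 0 or 2)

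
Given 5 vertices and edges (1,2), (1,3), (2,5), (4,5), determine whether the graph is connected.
Yes (BFS from 1 visits [1, 2, 3, 5, 4] — all 5 vertices reached)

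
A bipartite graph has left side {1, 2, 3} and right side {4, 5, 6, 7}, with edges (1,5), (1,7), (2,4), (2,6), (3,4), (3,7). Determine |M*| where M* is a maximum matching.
3 (matching: (1,5), (2,6), (3,7); upper bound min(|L|,|R|) = min(3,4) = 3)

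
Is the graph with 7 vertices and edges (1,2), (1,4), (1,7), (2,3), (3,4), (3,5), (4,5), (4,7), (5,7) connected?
No, it has 2 components: {1, 2, 3, 4, 5, 7}, {6}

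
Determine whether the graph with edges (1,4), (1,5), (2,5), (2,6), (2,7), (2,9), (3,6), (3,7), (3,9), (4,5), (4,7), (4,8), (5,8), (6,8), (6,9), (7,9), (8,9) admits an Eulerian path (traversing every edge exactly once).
Yes (the graph is connected and exactly 2 vertices have odd degree: {3, 9}; any Eulerian path must start and end at those)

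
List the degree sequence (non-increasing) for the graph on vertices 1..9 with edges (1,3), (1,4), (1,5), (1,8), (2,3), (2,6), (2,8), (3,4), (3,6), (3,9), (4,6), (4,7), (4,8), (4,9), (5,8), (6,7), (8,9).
[6, 5, 5, 4, 4, 3, 3, 2, 2] (degrees: deg(1)=4, deg(2)=3, deg(3)=5, deg(4)=6, deg(5)=2, deg(6)=4, deg(7)=2, deg(8)=5, deg(9)=3)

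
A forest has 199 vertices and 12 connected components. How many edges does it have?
187 (Each of the 12 component trees on V_i vertices has V_i - 1 edges; summing gives V - C = 199 - 12 = 187)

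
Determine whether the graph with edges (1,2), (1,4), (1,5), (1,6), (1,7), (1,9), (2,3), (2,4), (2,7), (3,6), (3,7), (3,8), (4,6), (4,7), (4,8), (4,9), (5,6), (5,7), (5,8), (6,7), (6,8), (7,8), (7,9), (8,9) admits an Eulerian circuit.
Yes (the graph is connected and all 9 vertices have even degree)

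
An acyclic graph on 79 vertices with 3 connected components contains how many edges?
76 (Each of the 3 component trees on V_i vertices has V_i - 1 edges; summing gives V - C = 79 - 3 = 76)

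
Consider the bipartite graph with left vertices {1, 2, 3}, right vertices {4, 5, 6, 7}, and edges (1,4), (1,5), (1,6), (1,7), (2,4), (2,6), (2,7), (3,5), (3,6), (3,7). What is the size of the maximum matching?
3 (matching: (1,7), (2,6), (3,5); upper bound min(|L|,|R|) = min(3,4) = 3)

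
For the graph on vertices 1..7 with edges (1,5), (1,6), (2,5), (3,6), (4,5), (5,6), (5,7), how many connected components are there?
1 (components: {1, 2, 3, 4, 5, 6, 7})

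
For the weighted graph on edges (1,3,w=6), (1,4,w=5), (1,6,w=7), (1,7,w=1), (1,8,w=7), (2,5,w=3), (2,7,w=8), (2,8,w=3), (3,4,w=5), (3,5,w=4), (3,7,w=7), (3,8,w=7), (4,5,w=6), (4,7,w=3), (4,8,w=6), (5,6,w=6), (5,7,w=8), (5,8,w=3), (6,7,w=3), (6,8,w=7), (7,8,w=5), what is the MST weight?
22 (MST edges: (1,7,w=1), (2,5,w=3), (2,8,w=3), (3,4,w=5), (3,5,w=4), (4,7,w=3), (6,7,w=3); sum of weights 1 + 3 + 3 + 5 + 4 + 3 + 3 = 22)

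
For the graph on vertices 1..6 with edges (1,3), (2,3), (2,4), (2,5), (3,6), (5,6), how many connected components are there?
1 (components: {1, 2, 3, 4, 5, 6})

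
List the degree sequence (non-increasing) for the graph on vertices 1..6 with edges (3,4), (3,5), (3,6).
[3, 1, 1, 1, 0, 0] (degrees: deg(1)=0, deg(2)=0, deg(3)=3, deg(4)=1, deg(5)=1, deg(6)=1)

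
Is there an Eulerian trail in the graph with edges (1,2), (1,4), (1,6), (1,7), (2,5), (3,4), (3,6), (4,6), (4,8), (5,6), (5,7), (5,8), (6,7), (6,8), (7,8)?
Yes — and in fact it has an Eulerian circuit (the graph is connected and all 8 vertices have even degree)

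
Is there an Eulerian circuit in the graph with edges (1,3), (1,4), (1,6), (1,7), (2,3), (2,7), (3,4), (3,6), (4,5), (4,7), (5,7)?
Yes (the graph is connected and all 7 vertices have even degree)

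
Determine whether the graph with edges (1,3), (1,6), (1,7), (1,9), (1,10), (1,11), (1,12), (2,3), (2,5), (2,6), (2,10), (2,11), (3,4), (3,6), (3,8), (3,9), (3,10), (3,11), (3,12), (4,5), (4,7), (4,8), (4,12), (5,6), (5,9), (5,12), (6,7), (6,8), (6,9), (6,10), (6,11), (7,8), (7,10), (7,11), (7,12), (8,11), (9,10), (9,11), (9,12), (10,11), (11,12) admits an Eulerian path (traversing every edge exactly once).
No (12 vertices have odd degree: {1, 2, 3, 4, 5, 6, 7, 8, 9, 10, 11, 12}; Eulerian path requires 0 or 2)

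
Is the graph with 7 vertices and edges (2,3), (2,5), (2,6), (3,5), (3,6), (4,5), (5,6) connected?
No, it has 3 components: {1}, {2, 3, 4, 5, 6}, {7}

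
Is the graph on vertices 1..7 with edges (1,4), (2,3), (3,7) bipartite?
Yes. Partition: {1, 2, 5, 6, 7}, {3, 4}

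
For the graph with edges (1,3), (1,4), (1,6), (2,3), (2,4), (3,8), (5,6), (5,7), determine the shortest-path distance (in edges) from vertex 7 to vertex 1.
3 (path: 7 -> 5 -> 6 -> 1, 3 edges)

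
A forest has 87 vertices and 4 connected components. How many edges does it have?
83 (Each of the 4 component trees on V_i vertices has V_i - 1 edges; summing gives V - C = 87 - 4 = 83)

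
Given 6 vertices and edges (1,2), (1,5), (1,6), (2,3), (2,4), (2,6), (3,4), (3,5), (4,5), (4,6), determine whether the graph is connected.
Yes (BFS from 1 visits [1, 2, 5, 6, 3, 4] — all 6 vertices reached)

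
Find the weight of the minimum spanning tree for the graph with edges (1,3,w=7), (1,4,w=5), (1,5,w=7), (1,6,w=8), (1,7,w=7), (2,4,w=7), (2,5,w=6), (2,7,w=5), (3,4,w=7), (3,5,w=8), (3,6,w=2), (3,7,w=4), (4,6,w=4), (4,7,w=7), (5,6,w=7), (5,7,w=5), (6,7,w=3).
24 (MST edges: (1,4,w=5), (2,7,w=5), (3,6,w=2), (4,6,w=4), (5,7,w=5), (6,7,w=3); sum of weights 5 + 5 + 2 + 4 + 5 + 3 = 24)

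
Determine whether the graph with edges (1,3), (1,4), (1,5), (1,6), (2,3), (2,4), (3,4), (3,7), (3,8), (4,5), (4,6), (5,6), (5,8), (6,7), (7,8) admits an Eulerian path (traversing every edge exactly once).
No (4 vertices have odd degree: {3, 4, 7, 8}; Eulerian path requires 0 or 2)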